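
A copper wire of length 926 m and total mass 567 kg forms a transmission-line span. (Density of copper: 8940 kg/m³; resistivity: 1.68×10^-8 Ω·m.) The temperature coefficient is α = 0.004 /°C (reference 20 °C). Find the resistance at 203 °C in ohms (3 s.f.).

A = m/(density·L) = 567/(8940×926) = 6.8491e-05 m²
R = ρL/A = (1.68×10^-8)(926)/(6.8491e-05) = 0.2271 Ω
R(203 °C) = 0.2271 × (1 + 0.004×183) = 0.393 Ω

0.393 Ω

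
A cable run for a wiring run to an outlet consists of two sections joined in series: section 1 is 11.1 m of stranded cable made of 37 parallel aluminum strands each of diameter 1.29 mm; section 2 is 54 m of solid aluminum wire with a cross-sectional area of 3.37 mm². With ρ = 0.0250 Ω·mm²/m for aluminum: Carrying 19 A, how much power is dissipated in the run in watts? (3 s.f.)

ρ = 0.0250 Ω·mm²/m = 2.50×10^-8 Ω·m
Section 1: A_strand = π(6.4500e-04)² = 1.307e-06 m²; R₁ = ρL/(N·A_s) = (2.50×10^-8)(11.1)/(37×1.307e-06) = 0.005738 Ω
Section 2: A = 3.37 mm² = 3.370e-06 m²
R₂ = (2.50×10^-8)(54)/(3.370e-06) = 0.4006 Ω
R = R₁ + R₂ = 0.4063 Ω
P = I²R = (19)² × 0.4063 = 147 W

147 W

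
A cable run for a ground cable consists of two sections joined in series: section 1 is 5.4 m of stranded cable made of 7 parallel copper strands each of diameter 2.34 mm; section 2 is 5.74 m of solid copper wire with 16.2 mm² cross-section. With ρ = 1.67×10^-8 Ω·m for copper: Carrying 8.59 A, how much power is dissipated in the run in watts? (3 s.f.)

Section 1: A_strand = π(1.1700e-03)² = 4.301e-06 m²; R₁ = ρL/(N·A_s) = (1.67×10^-8)(5.4)/(7×4.301e-06) = 0.002996 Ω
Section 2: A = 16.2 mm² = 1.620e-05 m²
R₂ = (1.67×10^-8)(5.74)/(1.620e-05) = 0.005917 Ω
R = R₁ + R₂ = 0.008913 Ω
P = I²R = (8.59)² × 0.008913 = 0.658 W

0.658 W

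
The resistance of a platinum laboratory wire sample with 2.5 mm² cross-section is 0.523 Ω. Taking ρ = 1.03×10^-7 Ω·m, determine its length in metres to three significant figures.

A = 2.5 mm² = 2.500e-06 m²
L = RA/ρ = (0.523)(2.500e-06)/(1.03×10^-7) = 12.7 m

12.7 m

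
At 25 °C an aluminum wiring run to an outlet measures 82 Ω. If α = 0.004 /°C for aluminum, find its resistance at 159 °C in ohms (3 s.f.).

126 Ω

ΔT = 159 − 25 = 134 °C
R = R₀(1 + αΔT) = 82 × (1 + 0.004×134) = 82 × 1.536 = 126 Ω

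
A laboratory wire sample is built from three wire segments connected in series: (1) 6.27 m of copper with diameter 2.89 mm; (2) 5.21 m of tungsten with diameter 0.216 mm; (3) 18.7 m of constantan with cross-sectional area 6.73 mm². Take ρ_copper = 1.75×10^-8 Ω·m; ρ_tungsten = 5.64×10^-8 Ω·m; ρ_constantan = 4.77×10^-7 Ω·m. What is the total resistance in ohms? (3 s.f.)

Seg 1: A = π(d/2)² = π(1.4450e-03 m)² = 6.560e-06 m²
R_1 = (1.75×10^-8)(6.27)/(6.560e-06) = 0.01673 Ω
Seg 2: A = π(d/2)² = π(1.0800e-04 m)² = 3.664e-08 m²
R_2 = (5.64×10^-8)(5.21)/(3.664e-08) = 8.019 Ω
Seg 3: A = 6.73 mm² = 6.730e-06 m²
R_3 = (4.77×10^-7)(18.7)/(6.730e-06) = 1.325 Ω
R_total = R_1 + R_2 + R_3 = 9.36 Ω

9.36 Ω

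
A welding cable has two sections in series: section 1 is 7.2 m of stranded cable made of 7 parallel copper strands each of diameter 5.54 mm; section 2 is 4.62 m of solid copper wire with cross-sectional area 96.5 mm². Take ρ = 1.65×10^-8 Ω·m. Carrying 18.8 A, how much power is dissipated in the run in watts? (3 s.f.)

0.528 W

Section 1: A_strand = π(2.7700e-03)² = 2.411e-05 m²; R₁ = ρL/(N·A_s) = (1.65×10^-8)(7.2)/(7×2.411e-05) = 7.041×10^-4 Ω
Section 2: A = 96.5 mm² = 9.650e-05 m²
R₂ = (1.65×10^-8)(4.62)/(9.650e-05) = 7.899×10^-4 Ω
R = R₁ + R₂ = 0.001494 Ω
P = I²R = (18.8)² × 0.001494 = 0.528 W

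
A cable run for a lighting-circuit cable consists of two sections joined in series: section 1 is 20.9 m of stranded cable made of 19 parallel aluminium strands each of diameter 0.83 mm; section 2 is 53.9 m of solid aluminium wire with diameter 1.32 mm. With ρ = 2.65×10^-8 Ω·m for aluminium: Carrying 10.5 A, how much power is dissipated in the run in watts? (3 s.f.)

Section 1: A_strand = π(4.1500e-04)² = 5.411e-07 m²; R₁ = ρL/(N·A_s) = (2.65×10^-8)(20.9)/(19×5.411e-07) = 0.05388 Ω
Section 2: A = π(d/2)² = π(6.6000e-04 m)² = 1.368e-06 m²
R₂ = (2.65×10^-8)(53.9)/(1.368e-06) = 1.044 Ω
R = R₁ + R₂ = 1.098 Ω
P = I²R = (10.5)² × 1.098 = 121 W

121 W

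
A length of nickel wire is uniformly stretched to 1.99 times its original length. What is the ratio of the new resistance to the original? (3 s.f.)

3.96

Volume constant ⇒ A' = A/k with k = 1.99. R' = ρ(kL)/(A/k) = k²R.
Factor = 3.96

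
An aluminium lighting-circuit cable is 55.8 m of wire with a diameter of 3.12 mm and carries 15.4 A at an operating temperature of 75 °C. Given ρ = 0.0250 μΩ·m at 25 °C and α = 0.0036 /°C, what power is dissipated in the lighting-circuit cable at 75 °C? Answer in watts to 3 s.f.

ρ = 0.0250 μΩ·m = 2.50×10^-8 Ω·m
A = π(d/2)² = π(1.5600e-03 m)² = 7.645e-06 m²
R₍25₎ = ρL/A = (2.50×10^-8)(55.8)/(7.645e-06) = 0.1825 Ω
R₍75₎ = R₍25₎(1 + αΔT) = 0.1825 × (1 + 0.0036×50) = 0.2153 Ω
P = I²R = (15.4)² × 0.2153 = 51.1 W

51.1 W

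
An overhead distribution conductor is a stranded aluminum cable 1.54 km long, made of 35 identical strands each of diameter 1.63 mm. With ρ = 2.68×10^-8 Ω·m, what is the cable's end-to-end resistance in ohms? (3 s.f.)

0.565 Ω

A_strand = π(8.1500e-04 m)² = 2.087e-06 m²
R_strand = ρL/A = (2.68×10^-8)(1540)/(2.087e-06) = 19.78 Ω
R_total = R_strand/N = 19.78/35 = 0.565 Ω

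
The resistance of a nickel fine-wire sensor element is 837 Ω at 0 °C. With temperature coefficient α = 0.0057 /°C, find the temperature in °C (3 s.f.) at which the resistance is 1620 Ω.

164 °C

R = R₀(1 + α(T − T₀)) ⇒ T = T₀ + (R/R₀ − 1)/α
T = 0 + (1620/837 − 1)/0.0057 = 0 + (0.9355)/0.0057 = 164 °C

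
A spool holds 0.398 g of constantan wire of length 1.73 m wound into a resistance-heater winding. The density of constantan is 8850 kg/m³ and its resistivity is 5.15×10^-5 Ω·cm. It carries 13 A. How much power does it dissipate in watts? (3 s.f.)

ρ = 5.15×10^-5 Ω·cm = 5.15×10^-7 Ω·m
A = m/(density·L) = 3.980×10^-4/(8850×1.73) = 2.5995e-08 m²
R = ρL/A = (5.15×10^-7)(1.73)/(2.5995e-08) = 34.27 Ω
P = I²R = (13)² × 34.27 = 5790 W

5790 W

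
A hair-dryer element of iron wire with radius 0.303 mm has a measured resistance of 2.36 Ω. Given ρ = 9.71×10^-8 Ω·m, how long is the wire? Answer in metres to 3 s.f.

7.01 m

A = πr² = π(3.0300e-04 m)² = 2.884e-07 m²
L = RA/ρ = (2.36)(2.884e-07)/(9.71×10^-8) = 7.01 m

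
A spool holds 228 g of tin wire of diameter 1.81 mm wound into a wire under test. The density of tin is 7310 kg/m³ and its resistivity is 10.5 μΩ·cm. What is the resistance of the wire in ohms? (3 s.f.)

0.495 Ω

ρ = 10.5 μΩ·cm = 1.05×10^-7 Ω·m
A = π(d/2)² = π(9.0500e-04 m)² = 2.5730e-06 m²
L = m/(density·A) = 0.228/(7310×2.5730e-06) = 12.12 m
R = ρL/A = (1.05×10^-7)(12.12)/(2.5730e-06) = 0.495 Ω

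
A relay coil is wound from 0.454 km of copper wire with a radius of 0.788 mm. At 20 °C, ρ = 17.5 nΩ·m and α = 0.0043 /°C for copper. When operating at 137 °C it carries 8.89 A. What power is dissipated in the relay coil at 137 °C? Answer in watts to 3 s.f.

ρ = 17.5 nΩ·m = 1.75×10^-8 Ω·m
A = πr² = π(7.8800e-04 m)² = 1.951e-06 m²
R₍20₎ = ρL/A = (1.75×10^-8)(454)/(1.951e-06) = 4.073 Ω
R₍137₎ = R₍20₎(1 + αΔT) = 4.073 × (1 + 0.0043×117) = 6.122 Ω
P = I²R = (8.89)² × 6.122 = 484 W

484 W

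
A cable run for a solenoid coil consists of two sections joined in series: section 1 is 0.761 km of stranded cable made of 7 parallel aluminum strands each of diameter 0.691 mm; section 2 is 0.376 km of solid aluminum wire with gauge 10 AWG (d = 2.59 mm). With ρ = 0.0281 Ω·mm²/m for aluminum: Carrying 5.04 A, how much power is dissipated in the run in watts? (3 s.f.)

ρ = 0.0281 Ω·mm²/m = 2.81×10^-8 Ω·m
Section 1: A_strand = π(3.4550e-04)² = 3.750e-07 m²; R₁ = ρL/(N·A_s) = (2.81×10^-8)(761)/(7×3.750e-07) = 8.146 Ω
Section 2: A = π(2.59/2 mm)² = π(1.2950e-03 m)² = 5.269e-06 m²
R₂ = (2.81×10^-8)(376)/(5.269e-06) = 2.005 Ω
R = R₁ + R₂ = 10.15 Ω
P = I²R = (5.04)² × 10.15 = 258 W

258 W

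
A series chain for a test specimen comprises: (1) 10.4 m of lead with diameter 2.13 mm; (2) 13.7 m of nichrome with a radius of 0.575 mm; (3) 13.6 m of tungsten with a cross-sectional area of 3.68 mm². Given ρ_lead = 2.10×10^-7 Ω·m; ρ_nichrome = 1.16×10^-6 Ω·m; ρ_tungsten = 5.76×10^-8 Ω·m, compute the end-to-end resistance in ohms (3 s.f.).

Seg 1: A = π(d/2)² = π(1.0650e-03 m)² = 3.563e-06 m²
R_1 = (2.10×10^-7)(10.4)/(3.563e-06) = 0.6129 Ω
Seg 2: A = πr² = π(5.7500e-04 m)² = 1.039e-06 m²
R_2 = (1.16×10^-6)(13.7)/(1.039e-06) = 15.3 Ω
Seg 3: A = 3.68 mm² = 3.680e-06 m²
R_3 = (5.76×10^-8)(13.6)/(3.680e-06) = 0.2129 Ω
R_total = R_1 + R_2 + R_3 = 16.1 Ω

16.1 Ω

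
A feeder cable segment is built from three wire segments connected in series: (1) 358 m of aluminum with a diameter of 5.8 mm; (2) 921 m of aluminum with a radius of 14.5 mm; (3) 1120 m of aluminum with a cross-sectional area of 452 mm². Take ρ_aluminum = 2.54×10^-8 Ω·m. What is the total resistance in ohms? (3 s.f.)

Seg 1: A = π(d/2)² = π(2.9000e-03 m)² = 2.642e-05 m²
R_1 = (2.54×10^-8)(358)/(2.642e-05) = 0.3442 Ω
Seg 2: A = πr² = π(1.4500e-02 m)² = 6.605e-04 m²
R_2 = (2.54×10^-8)(921)/(6.605e-04) = 0.03542 Ω
Seg 3: A = 452 mm² = 4.520e-04 m²
R_3 = (2.54×10^-8)(1120)/(4.520e-04) = 0.06294 Ω
R_total = R_1 + R_2 + R_3 = 0.443 Ω

0.443 Ω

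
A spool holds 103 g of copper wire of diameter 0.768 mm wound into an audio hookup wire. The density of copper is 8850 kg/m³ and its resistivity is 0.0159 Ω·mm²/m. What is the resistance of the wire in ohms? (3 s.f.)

ρ = 0.0159 Ω·mm²/m = 1.59×10^-8 Ω·m
A = π(d/2)² = π(3.8400e-04 m)² = 4.6325e-07 m²
L = m/(density·A) = 0.103/(8850×4.6325e-07) = 25.12 m
R = ρL/A = (1.59×10^-8)(25.12)/(4.6325e-07) = 0.862 Ω

0.862 Ω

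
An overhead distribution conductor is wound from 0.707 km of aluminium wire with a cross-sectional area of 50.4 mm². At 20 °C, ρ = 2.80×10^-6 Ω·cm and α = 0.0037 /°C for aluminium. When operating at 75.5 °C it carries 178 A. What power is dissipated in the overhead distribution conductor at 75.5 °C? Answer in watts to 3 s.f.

15000 W

ρ = 2.80×10^-6 Ω·cm = 2.80×10^-8 Ω·m
A = 50.4 mm² = 5.040e-05 m²
R₍20₎ = ρL/A = (2.80×10^-8)(707)/(5.040e-05) = 0.3928 Ω
R₍75.5₎ = R₍20₎(1 + αΔT) = 0.3928 × (1 + 0.0037×55.5) = 0.4734 Ω
P = I²R = (178)² × 0.4734 = 15000 W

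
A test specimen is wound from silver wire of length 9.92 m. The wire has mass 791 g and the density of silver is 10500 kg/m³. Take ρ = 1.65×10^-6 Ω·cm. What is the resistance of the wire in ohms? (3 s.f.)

0.0216 Ω

ρ = 1.65×10^-6 Ω·cm = 1.65×10^-8 Ω·m
A = m/(density·L) = 0.791/(10500×9.92) = 7.5941e-06 m²
R = ρL/A = (1.65×10^-8)(9.92)/(7.5941e-06) = 0.0216 Ω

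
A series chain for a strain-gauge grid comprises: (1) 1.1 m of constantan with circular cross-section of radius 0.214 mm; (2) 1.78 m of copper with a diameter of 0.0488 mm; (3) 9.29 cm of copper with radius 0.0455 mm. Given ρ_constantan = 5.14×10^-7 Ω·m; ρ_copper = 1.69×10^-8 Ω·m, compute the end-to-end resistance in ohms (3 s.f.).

Seg 1: A = πr² = π(2.1400e-04 m)² = 1.439e-07 m²
R_1 = (5.14×10^-7)(1.1)/(1.439e-07) = 3.93 Ω
Seg 2: A = π(d/2)² = π(2.4400e-05 m)² = 1.870e-09 m²
R_2 = (1.69×10^-8)(1.78)/(1.870e-09) = 16.08 Ω
Seg 3: A = πr² = π(4.5500e-05 m)² = 6.504e-09 m²
R_3 = (1.69×10^-8)(0.0929)/(6.504e-09) = 0.2414 Ω
R_total = R_1 + R_2 + R_3 = 20.3 Ω

20.3 Ω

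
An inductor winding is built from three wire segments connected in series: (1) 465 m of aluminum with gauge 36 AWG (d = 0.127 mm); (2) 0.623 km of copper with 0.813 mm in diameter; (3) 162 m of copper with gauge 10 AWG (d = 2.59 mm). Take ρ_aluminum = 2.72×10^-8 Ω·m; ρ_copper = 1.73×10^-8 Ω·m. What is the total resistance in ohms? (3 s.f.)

1020 Ω

Seg 1: A = π(0.127/2 mm)² = π(6.3500e-05 m)² = 1.267e-08 m²
R_1 = (2.72×10^-8)(465)/(1.267e-08) = 998.4 Ω
Seg 2: A = π(d/2)² = π(4.0650e-04 m)² = 5.191e-07 m²
R_2 = (1.73×10^-8)(623)/(5.191e-07) = 20.76 Ω
Seg 3: A = π(2.59/2 mm)² = π(1.2950e-03 m)² = 5.269e-06 m²
R_3 = (1.73×10^-8)(162)/(5.269e-06) = 0.532 Ω
R_total = R_1 + R_2 + R_3 = 1020 Ω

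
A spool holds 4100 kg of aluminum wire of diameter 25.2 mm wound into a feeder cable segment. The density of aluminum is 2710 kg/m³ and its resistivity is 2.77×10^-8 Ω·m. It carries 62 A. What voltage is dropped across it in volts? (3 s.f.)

A = π(d/2)² = π(1.2600e-02 m)² = 4.9876e-04 m²
L = m/(density·A) = 4100/(2710×4.9876e-04) = 3033 m
R = ρL/A = (2.77×10^-8)(3033)/(4.9876e-04) = 0.1685 Ω
V = IR = 62 × 0.1685 = 10.4 V

10.4 V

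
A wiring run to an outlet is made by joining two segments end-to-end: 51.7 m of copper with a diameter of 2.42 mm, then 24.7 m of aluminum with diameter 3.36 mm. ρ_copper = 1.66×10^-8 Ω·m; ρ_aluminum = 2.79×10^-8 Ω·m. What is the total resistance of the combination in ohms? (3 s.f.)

Segment 1: A = π(d/2)² = π(1.2100e-03 m)² = 4.600e-06 m²
R₁ = ρL/A = (1.66×10^-8)(51.7)/(4.600e-06) = 0.1866 Ω
Segment 2: A = π(d/2)² = π(1.6800e-03 m)² = 8.867e-06 m²
R₂ = (2.79×10^-8)(24.7)/(8.867e-06) = 0.07772 Ω
R = R₁ + R₂ = 0.264 Ω

0.264 Ω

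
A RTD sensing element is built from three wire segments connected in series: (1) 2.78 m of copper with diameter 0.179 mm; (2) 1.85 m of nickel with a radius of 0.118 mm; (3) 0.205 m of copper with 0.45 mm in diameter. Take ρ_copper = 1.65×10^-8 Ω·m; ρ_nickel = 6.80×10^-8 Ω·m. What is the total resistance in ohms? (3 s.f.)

4.72 Ω

Seg 1: A = π(d/2)² = π(8.9500e-05 m)² = 2.516e-08 m²
R_1 = (1.65×10^-8)(2.78)/(2.516e-08) = 1.823 Ω
Seg 2: A = πr² = π(1.1800e-04 m)² = 4.374e-08 m²
R_2 = (6.80×10^-8)(1.85)/(4.374e-08) = 2.876 Ω
Seg 3: A = π(d/2)² = π(2.2500e-04 m)² = 1.590e-07 m²
R_3 = (1.65×10^-8)(0.205)/(1.590e-07) = 0.02127 Ω
R_total = R_1 + R_2 + R_3 = 4.72 Ω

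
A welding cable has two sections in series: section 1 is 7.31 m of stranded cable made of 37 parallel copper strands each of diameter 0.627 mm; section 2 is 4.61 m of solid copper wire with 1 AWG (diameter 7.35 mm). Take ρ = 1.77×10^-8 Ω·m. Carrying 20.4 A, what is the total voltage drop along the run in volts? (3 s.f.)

Section 1: A_strand = π(3.1350e-04)² = 3.088e-07 m²; R₁ = ρL/(N·A_s) = (1.77×10^-8)(7.31)/(37×3.088e-07) = 0.01133 Ω
Section 2: A = π(7.35/2 mm)² = π(3.6750e-03 m)² = 4.243e-05 m²
R₂ = (1.77×10^-8)(4.61)/(4.243e-05) = 0.001923 Ω
R = R₁ + R₂ = 0.01325 Ω
V = IR = 20.4 × 0.01325 = 0.270 V

0.270 V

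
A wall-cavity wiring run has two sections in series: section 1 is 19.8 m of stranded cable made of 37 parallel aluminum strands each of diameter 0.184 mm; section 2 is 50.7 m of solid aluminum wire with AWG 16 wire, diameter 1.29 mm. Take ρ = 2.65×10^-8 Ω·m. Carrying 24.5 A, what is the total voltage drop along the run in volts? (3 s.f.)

Section 1: A_strand = π(9.2000e-05)² = 2.659e-08 m²; R₁ = ρL/(N·A_s) = (2.65×10^-8)(19.8)/(37×2.659e-08) = 0.5333 Ω
Section 2: A = π(1.29/2 mm)² = π(6.4500e-04 m)² = 1.307e-06 m²
R₂ = (2.65×10^-8)(50.7)/(1.307e-06) = 1.028 Ω
R = R₁ + R₂ = 1.561 Ω
V = IR = 24.5 × 1.561 = 38.3 V

38.3 V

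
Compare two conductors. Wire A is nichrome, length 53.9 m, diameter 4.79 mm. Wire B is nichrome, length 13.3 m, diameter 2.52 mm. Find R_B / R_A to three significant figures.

0.892

R ∝ ρL/d², so R_B/R_A = (L_B/L_A) × (d_A/d_B)²
= (13.3/53.9) × (4.79/2.52)² = 0.892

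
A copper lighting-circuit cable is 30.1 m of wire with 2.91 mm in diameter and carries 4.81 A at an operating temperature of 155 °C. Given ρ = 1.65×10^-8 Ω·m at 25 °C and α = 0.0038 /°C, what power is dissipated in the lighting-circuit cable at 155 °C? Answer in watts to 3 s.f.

2.58 W

A = π(d/2)² = π(1.4550e-03 m)² = 6.651e-06 m²
R₍25₎ = ρL/A = (1.65×10^-8)(30.1)/(6.651e-06) = 0.07467 Ω
R₍155₎ = R₍25₎(1 + αΔT) = 0.07467 × (1 + 0.0038×130) = 0.1116 Ω
P = I²R = (4.81)² × 0.1116 = 2.58 W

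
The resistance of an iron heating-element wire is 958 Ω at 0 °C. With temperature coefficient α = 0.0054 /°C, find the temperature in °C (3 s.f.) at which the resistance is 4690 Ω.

R = R₀(1 + α(T − T₀)) ⇒ T = T₀ + (R/R₀ − 1)/α
T = 0 + (4690/958 − 1)/0.0054 = 0 + (3.896)/0.0054 = 721 °C

721 °C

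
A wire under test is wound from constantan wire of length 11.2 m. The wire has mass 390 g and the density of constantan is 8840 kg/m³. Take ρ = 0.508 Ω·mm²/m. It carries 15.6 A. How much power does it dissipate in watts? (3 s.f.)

ρ = 0.508 Ω·mm²/m = 5.08×10^-7 Ω·m
A = m/(density·L) = 0.39/(8840×11.2) = 3.9391e-06 m²
R = ρL/A = (5.08×10^-7)(11.2)/(3.9391e-06) = 1.444 Ω
P = I²R = (15.6)² × 1.444 = 352 W

352 W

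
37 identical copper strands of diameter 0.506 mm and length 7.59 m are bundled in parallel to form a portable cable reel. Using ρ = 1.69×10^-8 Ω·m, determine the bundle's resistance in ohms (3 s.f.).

0.0172 Ω

A_strand = π(2.5300e-04 m)² = 2.011e-07 m²
R_strand = ρL/A = (1.69×10^-8)(7.59)/(2.011e-07) = 0.6379 Ω
R_total = R_strand/N = 0.6379/37 = 0.0172 Ω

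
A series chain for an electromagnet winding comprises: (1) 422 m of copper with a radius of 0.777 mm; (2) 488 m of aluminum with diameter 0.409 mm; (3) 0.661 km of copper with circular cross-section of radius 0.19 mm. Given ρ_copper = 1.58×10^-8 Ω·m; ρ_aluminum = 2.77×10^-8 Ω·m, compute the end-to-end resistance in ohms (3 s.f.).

Seg 1: A = πr² = π(7.7700e-04 m)² = 1.897e-06 m²
R_1 = (1.58×10^-8)(422)/(1.897e-06) = 3.515 Ω
Seg 2: A = π(d/2)² = π(2.0450e-04 m)² = 1.314e-07 m²
R_2 = (2.77×10^-8)(488)/(1.314e-07) = 102.9 Ω
Seg 3: A = πr² = π(1.9000e-04 m)² = 1.134e-07 m²
R_3 = (1.58×10^-8)(661)/(1.134e-07) = 92.09 Ω
R_total = R_1 + R_2 + R_3 = 198 Ω

198 Ω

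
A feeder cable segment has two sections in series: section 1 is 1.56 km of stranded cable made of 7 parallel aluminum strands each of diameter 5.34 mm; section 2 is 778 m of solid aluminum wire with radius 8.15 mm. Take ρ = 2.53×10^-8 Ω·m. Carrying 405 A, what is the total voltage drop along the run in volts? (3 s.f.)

140 V

Section 1: A_strand = π(2.6700e-03)² = 2.240e-05 m²; R₁ = ρL/(N·A_s) = (2.53×10^-8)(1560)/(7×2.240e-05) = 0.2518 Ω
Section 2: A = πr² = π(8.1500e-03 m)² = 2.087e-04 m²
R₂ = (2.53×10^-8)(778)/(2.087e-04) = 0.09433 Ω
R = R₁ + R₂ = 0.3461 Ω
V = IR = 405 × 0.3461 = 140 V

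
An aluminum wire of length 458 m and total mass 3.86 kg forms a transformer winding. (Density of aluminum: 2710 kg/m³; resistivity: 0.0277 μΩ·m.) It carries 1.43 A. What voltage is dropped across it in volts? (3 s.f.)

5.83 V

ρ = 0.0277 μΩ·m = 2.77×10^-8 Ω·m
A = m/(density·L) = 3.86/(2710×458) = 3.1099e-06 m²
R = ρL/A = (2.77×10^-8)(458)/(3.1099e-06) = 4.079 Ω
V = IR = 1.43 × 4.079 = 5.83 V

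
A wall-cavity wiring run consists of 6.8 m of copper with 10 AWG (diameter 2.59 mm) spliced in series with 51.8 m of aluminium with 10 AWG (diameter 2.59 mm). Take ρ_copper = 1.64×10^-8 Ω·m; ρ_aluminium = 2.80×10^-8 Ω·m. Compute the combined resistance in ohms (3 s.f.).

0.296 Ω

Segment 1: A = π(2.59/2 mm)² = π(1.2950e-03 m)² = 5.269e-06 m²
R₁ = ρL/A = (1.64×10^-8)(6.8)/(5.269e-06) = 0.02117 Ω
R₂ = (2.80×10^-8)(51.8)/(5.269e-06) = 0.2753 Ω
R = R₁ + R₂ = 0.296 Ω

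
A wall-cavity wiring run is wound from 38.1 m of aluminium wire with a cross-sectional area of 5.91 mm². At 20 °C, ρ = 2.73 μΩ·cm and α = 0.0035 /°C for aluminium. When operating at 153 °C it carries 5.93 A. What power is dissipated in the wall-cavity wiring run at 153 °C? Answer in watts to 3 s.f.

ρ = 2.73 μΩ·cm = 2.73×10^-8 Ω·m
A = 5.91 mm² = 5.910e-06 m²
R₍20₎ = ρL/A = (2.73×10^-8)(38.1)/(5.910e-06) = 0.176 Ω
R₍153₎ = R₍20₎(1 + αΔT) = 0.176 × (1 + 0.0035×133) = 0.2579 Ω
P = I²R = (5.93)² × 0.2579 = 9.07 W

9.07 W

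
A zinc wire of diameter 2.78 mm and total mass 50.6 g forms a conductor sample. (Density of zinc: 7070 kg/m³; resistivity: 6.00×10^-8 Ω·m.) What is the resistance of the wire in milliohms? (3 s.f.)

A = π(d/2)² = π(1.3900e-03 m)² = 6.0699e-06 m²
L = m/(density·A) = 0.0506/(7070×6.0699e-06) = 1.179 m
R = ρL/A = (6.00×10^-8)(1.179)/(6.0699e-06) = 11.7 mΩ

11.7 mΩ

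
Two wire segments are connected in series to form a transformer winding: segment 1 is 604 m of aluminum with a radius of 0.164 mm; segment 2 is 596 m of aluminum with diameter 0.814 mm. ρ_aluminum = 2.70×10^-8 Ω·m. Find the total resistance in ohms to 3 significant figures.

Segment 1: A = πr² = π(1.6400e-04 m)² = 8.450e-08 m²
R₁ = ρL/A = (2.70×10^-8)(604)/(8.450e-08) = 193 Ω
Segment 2: A = π(d/2)² = π(4.0700e-04 m)² = 5.204e-07 m²
R₂ = (2.70×10^-8)(596)/(5.204e-07) = 30.92 Ω
R = R₁ + R₂ = 224 Ω

224 Ω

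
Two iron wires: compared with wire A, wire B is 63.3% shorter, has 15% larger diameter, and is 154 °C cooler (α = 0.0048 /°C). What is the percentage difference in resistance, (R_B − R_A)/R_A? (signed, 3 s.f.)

R ∝ ρL/d² with ρ ∝ (1+αΔT), so R_B/R_A = (1 − 63.3/100) × (1 + 15/100)⁻² × (1 − 0.0048×154)
= 0.367 × 0.7561 × 0.2608 = 0.07237
(R_B − R_A)/R_A = 0.07237 − 1 = -92.8%

-92.8%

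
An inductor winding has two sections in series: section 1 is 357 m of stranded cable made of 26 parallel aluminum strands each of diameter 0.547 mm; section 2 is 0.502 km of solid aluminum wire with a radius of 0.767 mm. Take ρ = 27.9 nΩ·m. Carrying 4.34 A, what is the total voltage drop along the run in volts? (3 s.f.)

ρ = 27.9 nΩ·m = 2.79×10^-8 Ω·m
Section 1: A_strand = π(2.7350e-04)² = 2.350e-07 m²; R₁ = ρL/(N·A_s) = (2.79×10^-8)(357)/(26×2.350e-07) = 1.63 Ω
Section 2: A = πr² = π(7.6700e-04 m)² = 1.848e-06 m²
R₂ = (2.79×10^-8)(502)/(1.848e-06) = 7.578 Ω
R = R₁ + R₂ = 9.208 Ω
V = IR = 4.34 × 9.208 = 40.0 V

40.0 V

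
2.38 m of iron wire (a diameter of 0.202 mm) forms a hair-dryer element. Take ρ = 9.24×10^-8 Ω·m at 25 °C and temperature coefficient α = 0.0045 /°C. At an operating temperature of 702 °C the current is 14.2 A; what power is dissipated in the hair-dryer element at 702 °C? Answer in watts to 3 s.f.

5600 W

A = π(d/2)² = π(1.0100e-04 m)² = 3.205e-08 m²
R₍25₎ = ρL/A = (9.24×10^-8)(2.38)/(3.205e-08) = 6.862 Ω
R₍702₎ = R₍25₎(1 + αΔT) = 6.862 × (1 + 0.0045×677) = 27.77 Ω
P = I²R = (14.2)² × 27.77 = 5600 W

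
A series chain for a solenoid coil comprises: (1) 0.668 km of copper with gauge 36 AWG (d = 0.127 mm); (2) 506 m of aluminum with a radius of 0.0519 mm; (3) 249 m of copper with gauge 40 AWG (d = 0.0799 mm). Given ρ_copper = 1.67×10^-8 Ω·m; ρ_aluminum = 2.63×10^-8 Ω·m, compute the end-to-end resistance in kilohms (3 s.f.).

3.28 kΩ

Seg 1: A = π(0.127/2 mm)² = π(6.3500e-05 m)² = 1.267e-08 m²
R_1 = (1.67×10^-8)(668)/(1.267e-08) = 880.6 Ω
Seg 2: A = πr² = π(5.1900e-05 m)² = 8.462e-09 m²
R_2 = (2.63×10^-8)(506)/(8.462e-09) = 1573 Ω
Seg 3: A = π(0.0799/2 mm)² = π(3.9950e-05 m)² = 5.014e-09 m²
R_3 = (1.67×10^-8)(249)/(5.014e-09) = 829.3 Ω
R_total = R_1 + R_2 + R_3 = 3.28 kΩ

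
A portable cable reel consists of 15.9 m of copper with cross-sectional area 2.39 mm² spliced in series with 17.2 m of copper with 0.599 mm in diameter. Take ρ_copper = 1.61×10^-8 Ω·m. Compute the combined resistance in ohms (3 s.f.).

1.09 Ω

Segment 1: A = 2.39 mm² = 2.390e-06 m²
R₁ = ρL/A = (1.61×10^-8)(15.9)/(2.390e-06) = 0.1071 Ω
Segment 2: A = π(d/2)² = π(2.9950e-04 m)² = 2.818e-07 m²
R₂ = (1.61×10^-8)(17.2)/(2.818e-07) = 0.9827 Ω
R = R₁ + R₂ = 1.09 Ω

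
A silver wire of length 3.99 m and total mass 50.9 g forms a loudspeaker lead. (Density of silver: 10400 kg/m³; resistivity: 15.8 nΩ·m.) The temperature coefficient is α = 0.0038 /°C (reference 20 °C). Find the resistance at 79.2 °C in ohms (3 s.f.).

ρ = 15.8 nΩ·m = 1.58×10^-8 Ω·m
A = m/(density·L) = 0.0509/(10400×3.99) = 1.2266e-06 m²
R = ρL/A = (1.58×10^-8)(3.99)/(1.2266e-06) = 0.05139 Ω
R(79.2 °C) = 0.05139 × (1 + 0.0038×59.2) = 0.0630 Ω

0.0630 Ω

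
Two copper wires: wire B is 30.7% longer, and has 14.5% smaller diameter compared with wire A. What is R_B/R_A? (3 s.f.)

R ∝ L/d², so R_B/R_A = (1 + 30.7/100) × (1 − 14.5/100)⁻²
= 1.307 × 1.368 = 1.79

1.79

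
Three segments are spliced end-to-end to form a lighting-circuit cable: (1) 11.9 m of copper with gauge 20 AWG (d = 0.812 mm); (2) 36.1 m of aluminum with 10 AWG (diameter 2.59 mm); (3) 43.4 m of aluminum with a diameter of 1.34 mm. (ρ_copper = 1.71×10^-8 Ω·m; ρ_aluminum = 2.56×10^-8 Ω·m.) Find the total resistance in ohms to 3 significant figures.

1.36 Ω

Seg 1: A = π(0.812/2 mm)² = π(4.0600e-04 m)² = 5.178e-07 m²
R_1 = (1.71×10^-8)(11.9)/(5.178e-07) = 0.393 Ω
Seg 2: A = π(2.59/2 mm)² = π(1.2950e-03 m)² = 5.269e-06 m²
R_2 = (2.56×10^-8)(36.1)/(5.269e-06) = 0.1754 Ω
Seg 3: A = π(d/2)² = π(6.7000e-04 m)² = 1.410e-06 m²
R_3 = (2.56×10^-8)(43.4)/(1.410e-06) = 0.7878 Ω
R_total = R_1 + R_2 + R_3 = 1.36 Ω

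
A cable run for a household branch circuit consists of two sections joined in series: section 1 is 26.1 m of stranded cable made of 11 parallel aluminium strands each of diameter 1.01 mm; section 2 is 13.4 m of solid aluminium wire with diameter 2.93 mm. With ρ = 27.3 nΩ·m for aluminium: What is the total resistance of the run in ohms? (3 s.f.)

ρ = 27.3 nΩ·m = 2.73×10^-8 Ω·m
Section 1: A_strand = π(5.0500e-04)² = 8.012e-07 m²; R₁ = ρL/(N·A_s) = (2.73×10^-8)(26.1)/(11×8.012e-07) = 0.08085 Ω
Section 2: A = π(d/2)² = π(1.4650e-03 m)² = 6.743e-06 m²
R₂ = (2.73×10^-8)(13.4)/(6.743e-06) = 0.05426 Ω
R = R₁ + R₂ = 0.135 Ω

0.135 Ω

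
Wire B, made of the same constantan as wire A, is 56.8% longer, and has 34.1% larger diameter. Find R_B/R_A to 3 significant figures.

0.872

R ∝ L/d², so R_B/R_A = (1 + 56.8/100) × (1 + 34.1/100)⁻²
= 1.568 × 0.5561 = 0.872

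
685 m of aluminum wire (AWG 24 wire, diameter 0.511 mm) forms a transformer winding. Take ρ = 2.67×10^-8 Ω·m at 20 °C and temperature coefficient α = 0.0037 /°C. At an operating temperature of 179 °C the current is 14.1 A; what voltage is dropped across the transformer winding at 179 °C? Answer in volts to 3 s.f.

2000 V

A = π(0.511/2 mm)² = π(2.5550e-04 m)² = 2.051e-07 m²
R₍20₎ = ρL/A = (2.67×10^-8)(685)/(2.051e-07) = 89.18 Ω
R₍179₎ = R₍20₎(1 + αΔT) = 89.18 × (1 + 0.0037×159) = 141.6 Ω
V = IR = 14.1 × 141.6 = 2000 V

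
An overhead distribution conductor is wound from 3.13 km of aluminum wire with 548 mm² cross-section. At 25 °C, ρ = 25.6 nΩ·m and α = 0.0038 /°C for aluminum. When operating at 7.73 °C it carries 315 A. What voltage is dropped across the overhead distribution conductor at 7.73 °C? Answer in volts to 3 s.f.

ρ = 25.6 nΩ·m = 2.56×10^-8 Ω·m
A = 548 mm² = 5.480e-04 m²
R₍25₎ = ρL/A = (2.56×10^-8)(3130)/(5.480e-04) = 0.1462 Ω
R₍7.73₎ = R₍25₎(1 + αΔT) = 0.1462 × (1 + 0.0038×-17.3) = 0.1366 Ω
V = IR = 315 × 0.1366 = 43.0 V

43.0 V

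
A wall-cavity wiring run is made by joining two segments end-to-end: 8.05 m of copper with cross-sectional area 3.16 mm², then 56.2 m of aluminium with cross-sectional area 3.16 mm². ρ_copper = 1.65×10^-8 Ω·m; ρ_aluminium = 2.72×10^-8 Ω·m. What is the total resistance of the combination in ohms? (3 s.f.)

Segment 1: A = 3.16 mm² = 3.160e-06 m²
R₁ = ρL/A = (1.65×10^-8)(8.05)/(3.160e-06) = 0.04203 Ω
R₂ = (2.72×10^-8)(56.2)/(3.160e-06) = 0.4837 Ω
R = R₁ + R₂ = 0.526 Ω

0.526 Ω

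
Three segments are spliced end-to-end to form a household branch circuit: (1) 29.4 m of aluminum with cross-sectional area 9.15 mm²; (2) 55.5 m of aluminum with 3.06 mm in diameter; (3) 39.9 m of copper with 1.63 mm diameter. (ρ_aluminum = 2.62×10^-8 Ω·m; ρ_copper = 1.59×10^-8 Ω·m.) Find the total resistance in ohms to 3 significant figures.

Seg 1: A = 9.15 mm² = 9.150e-06 m²
R_1 = (2.62×10^-8)(29.4)/(9.150e-06) = 0.08418 Ω
Seg 2: A = π(d/2)² = π(1.5300e-03 m)² = 7.354e-06 m²
R_2 = (2.62×10^-8)(55.5)/(7.354e-06) = 0.1977 Ω
Seg 3: A = π(d/2)² = π(8.1500e-04 m)² = 2.087e-06 m²
R_3 = (1.59×10^-8)(39.9)/(2.087e-06) = 0.304 Ω
R_total = R_1 + R_2 + R_3 = 0.586 Ω

0.586 Ω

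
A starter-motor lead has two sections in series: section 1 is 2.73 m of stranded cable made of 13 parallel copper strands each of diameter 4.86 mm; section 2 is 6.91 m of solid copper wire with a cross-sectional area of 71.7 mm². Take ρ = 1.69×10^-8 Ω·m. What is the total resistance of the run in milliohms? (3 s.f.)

Section 1: A_strand = π(2.4300e-03)² = 1.855e-05 m²; R₁ = ρL/(N·A_s) = (1.69×10^-8)(2.73)/(13×1.855e-05) = 1.913×10^-4 Ω
Section 2: A = 71.7 mm² = 7.170e-05 m²
R₂ = (1.69×10^-8)(6.91)/(7.170e-05) = 0.001629 Ω
R = R₁ + R₂ = 1.82 mΩ

1.82 mΩ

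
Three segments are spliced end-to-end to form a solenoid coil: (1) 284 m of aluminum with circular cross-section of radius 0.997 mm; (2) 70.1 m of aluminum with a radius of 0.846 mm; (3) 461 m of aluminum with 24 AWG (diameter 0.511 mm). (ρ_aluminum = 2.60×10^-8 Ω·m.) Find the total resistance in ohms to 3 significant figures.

61.6 Ω

Seg 1: A = πr² = π(9.9700e-04 m)² = 3.123e-06 m²
R_1 = (2.60×10^-8)(284)/(3.123e-06) = 2.365 Ω
Seg 2: A = πr² = π(8.4600e-04 m)² = 2.248e-06 m²
R_2 = (2.60×10^-8)(70.1)/(2.248e-06) = 0.8106 Ω
Seg 3: A = π(0.511/2 mm)² = π(2.5550e-04 m)² = 2.051e-07 m²
R_3 = (2.60×10^-8)(461)/(2.051e-07) = 58.44 Ω
R_total = R_1 + R_2 + R_3 = 61.6 Ω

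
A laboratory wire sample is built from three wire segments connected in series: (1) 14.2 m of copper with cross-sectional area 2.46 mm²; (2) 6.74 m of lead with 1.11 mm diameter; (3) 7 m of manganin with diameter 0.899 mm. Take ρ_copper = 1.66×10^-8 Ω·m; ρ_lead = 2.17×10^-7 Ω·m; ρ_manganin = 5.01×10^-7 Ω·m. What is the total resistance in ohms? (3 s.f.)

7.13 Ω

Seg 1: A = 2.46 mm² = 2.460e-06 m²
R_1 = (1.66×10^-8)(14.2)/(2.460e-06) = 0.09582 Ω
Seg 2: A = π(d/2)² = π(5.5500e-04 m)² = 9.677e-07 m²
R_2 = (2.17×10^-7)(6.74)/(9.677e-07) = 1.511 Ω
Seg 3: A = π(d/2)² = π(4.4950e-04 m)² = 6.348e-07 m²
R_3 = (5.01×10^-7)(7)/(6.348e-07) = 5.525 Ω
R_total = R_1 + R_2 + R_3 = 7.13 Ω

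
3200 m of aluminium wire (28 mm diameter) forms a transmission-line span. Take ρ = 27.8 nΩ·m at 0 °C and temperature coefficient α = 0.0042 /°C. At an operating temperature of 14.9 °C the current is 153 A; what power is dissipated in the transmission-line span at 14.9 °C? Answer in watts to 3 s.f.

3590 W

ρ = 27.8 nΩ·m = 2.78×10^-8 Ω·m
A = π(d/2)² = π(1.4000e-02 m)² = 6.158e-04 m²
R₍0₎ = ρL/A = (2.78×10^-8)(3200)/(6.158e-04) = 0.1445 Ω
R₍14.9₎ = R₍0₎(1 + αΔT) = 0.1445 × (1 + 0.0042×14.9) = 0.1535 Ω
P = I²R = (153)² × 0.1535 = 3590 W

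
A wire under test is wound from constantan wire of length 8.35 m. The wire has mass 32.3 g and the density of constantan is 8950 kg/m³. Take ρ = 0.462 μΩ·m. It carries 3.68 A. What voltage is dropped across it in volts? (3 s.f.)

ρ = 0.462 μΩ·m = 4.62×10^-7 Ω·m
A = m/(density·L) = 0.0323/(8950×8.35) = 4.3221e-07 m²
R = ρL/A = (4.62×10^-7)(8.35)/(4.3221e-07) = 8.926 Ω
V = IR = 3.68 × 8.926 = 32.8 V

32.8 V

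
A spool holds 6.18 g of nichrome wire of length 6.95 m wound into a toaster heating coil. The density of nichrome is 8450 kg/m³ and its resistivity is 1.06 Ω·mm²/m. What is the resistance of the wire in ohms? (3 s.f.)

ρ = 1.06 Ω·mm²/m = 1.06×10^-6 Ω·m
A = m/(density·L) = 0.00618/(8450×6.95) = 1.0523e-07 m²
R = ρL/A = (1.06×10^-6)(6.95)/(1.0523e-07) = 70.0 Ω

70.0 Ω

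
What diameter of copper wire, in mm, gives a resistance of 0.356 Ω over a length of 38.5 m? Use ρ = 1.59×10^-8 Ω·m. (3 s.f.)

1.48 mm

A = ρL/R = (1.59×10^-8)(38.5)/(0.356) = 1.720e-06 m²
d = 2√(A/π) = 1.480e-03 m = 1.48 mm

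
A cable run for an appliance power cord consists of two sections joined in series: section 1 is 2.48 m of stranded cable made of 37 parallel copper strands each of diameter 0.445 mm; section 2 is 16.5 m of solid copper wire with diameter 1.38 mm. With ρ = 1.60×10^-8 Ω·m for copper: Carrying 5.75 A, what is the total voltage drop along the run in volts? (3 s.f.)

Section 1: A_strand = π(2.2250e-04)² = 1.555e-07 m²; R₁ = ρL/(N·A_s) = (1.60×10^-8)(2.48)/(37×1.555e-07) = 0.006895 Ω
Section 2: A = π(d/2)² = π(6.9000e-04 m)² = 1.496e-06 m²
R₂ = (1.60×10^-8)(16.5)/(1.496e-06) = 0.1765 Ω
R = R₁ + R₂ = 0.1834 Ω
V = IR = 5.75 × 0.1834 = 1.05 V

1.05 V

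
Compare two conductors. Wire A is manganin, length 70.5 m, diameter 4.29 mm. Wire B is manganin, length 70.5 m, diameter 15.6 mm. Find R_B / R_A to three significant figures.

R ∝ ρL/d², so R_B/R_A = (d_A/d_B)²
= (4.29/15.6)² = 0.0756

0.0756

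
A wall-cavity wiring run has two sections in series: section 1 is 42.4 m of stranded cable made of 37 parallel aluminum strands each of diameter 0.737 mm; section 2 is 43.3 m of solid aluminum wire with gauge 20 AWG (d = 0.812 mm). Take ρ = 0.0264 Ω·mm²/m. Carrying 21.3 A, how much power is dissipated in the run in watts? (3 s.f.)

1030 W

ρ = 0.0264 Ω·mm²/m = 2.64×10^-8 Ω·m
Section 1: A_strand = π(3.6850e-04)² = 4.266e-07 m²; R₁ = ρL/(N·A_s) = (2.64×10^-8)(42.4)/(37×4.266e-07) = 0.07092 Ω
Section 2: A = π(0.812/2 mm)² = π(4.0600e-04 m)² = 5.178e-07 m²
R₂ = (2.64×10^-8)(43.3)/(5.178e-07) = 2.207 Ω
R = R₁ + R₂ = 2.278 Ω
P = I²R = (21.3)² × 2.278 = 1030 W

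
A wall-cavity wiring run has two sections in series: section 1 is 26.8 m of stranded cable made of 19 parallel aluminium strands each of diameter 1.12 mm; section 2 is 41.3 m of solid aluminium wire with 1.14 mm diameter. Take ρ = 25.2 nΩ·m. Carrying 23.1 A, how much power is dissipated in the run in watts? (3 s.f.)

ρ = 25.2 nΩ·m = 2.52×10^-8 Ω·m
Section 1: A_strand = π(5.6000e-04)² = 9.852e-07 m²; R₁ = ρL/(N·A_s) = (2.52×10^-8)(26.8)/(19×9.852e-07) = 0.03608 Ω
Section 2: A = π(d/2)² = π(5.7000e-04 m)² = 1.021e-06 m²
R₂ = (2.52×10^-8)(41.3)/(1.021e-06) = 1.02 Ω
R = R₁ + R₂ = 1.056 Ω
P = I²R = (23.1)² × 1.056 = 563 W

563 W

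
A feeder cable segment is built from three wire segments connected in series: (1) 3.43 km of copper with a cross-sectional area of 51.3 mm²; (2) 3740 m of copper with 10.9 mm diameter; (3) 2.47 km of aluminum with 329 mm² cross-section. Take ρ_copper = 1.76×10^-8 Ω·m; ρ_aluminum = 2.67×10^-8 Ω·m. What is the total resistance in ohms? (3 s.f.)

2.08 Ω

Seg 1: A = 51.3 mm² = 5.130e-05 m²
R_1 = (1.76×10^-8)(3430)/(5.130e-05) = 1.177 Ω
Seg 2: A = π(d/2)² = π(5.4500e-03 m)² = 9.331e-05 m²
R_2 = (1.76×10^-8)(3740)/(9.331e-05) = 0.7054 Ω
Seg 3: A = 329 mm² = 3.290e-04 m²
R_3 = (2.67×10^-8)(2470)/(3.290e-04) = 0.2005 Ω
R_total = R_1 + R_2 + R_3 = 2.08 Ω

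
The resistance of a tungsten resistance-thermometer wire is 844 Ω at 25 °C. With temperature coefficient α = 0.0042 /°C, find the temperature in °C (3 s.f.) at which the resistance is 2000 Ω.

R = R₀(1 + α(T − T₀)) ⇒ T = T₀ + (R/R₀ − 1)/α
T = 25 + (2000/844 − 1)/0.0042 = 25 + (1.37)/0.0042 = 351 °C

351 °C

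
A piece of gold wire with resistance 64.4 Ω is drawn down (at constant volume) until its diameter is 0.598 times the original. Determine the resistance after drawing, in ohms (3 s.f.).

Volume constant ⇒ L' = L/r² with r = 0.598. R' = ρL'/A' = ρ(L/r²)/(πr²d₀²/4) = R/r⁴.
R' = 7.82 × 64.4 = 504 Ω

504 Ω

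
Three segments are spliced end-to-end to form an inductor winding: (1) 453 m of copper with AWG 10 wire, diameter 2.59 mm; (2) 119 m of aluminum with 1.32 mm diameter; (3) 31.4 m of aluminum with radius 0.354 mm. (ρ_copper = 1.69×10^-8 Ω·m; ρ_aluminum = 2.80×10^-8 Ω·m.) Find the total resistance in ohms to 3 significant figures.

6.12 Ω

Seg 1: A = π(2.59/2 mm)² = π(1.2950e-03 m)² = 5.269e-06 m²
R_1 = (1.69×10^-8)(453)/(5.269e-06) = 1.453 Ω
Seg 2: A = π(d/2)² = π(6.6000e-04 m)² = 1.368e-06 m²
R_2 = (2.80×10^-8)(119)/(1.368e-06) = 2.435 Ω
Seg 3: A = πr² = π(3.5400e-04 m)² = 3.937e-07 m²
R_3 = (2.80×10^-8)(31.4)/(3.937e-07) = 2.233 Ω
R_total = R_1 + R_2 + R_3 = 6.12 Ω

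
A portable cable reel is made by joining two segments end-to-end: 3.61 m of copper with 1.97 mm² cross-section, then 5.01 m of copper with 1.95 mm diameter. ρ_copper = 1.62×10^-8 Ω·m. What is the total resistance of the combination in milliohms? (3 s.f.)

Segment 1: A = 1.97 mm² = 1.970e-06 m²
R₁ = ρL/A = (1.62×10^-8)(3.61)/(1.970e-06) = 0.02969 Ω
Segment 2: A = π(d/2)² = π(9.7500e-04 m)² = 2.986e-06 m²
R₂ = (1.62×10^-8)(5.01)/(2.986e-06) = 0.02718 Ω
R = R₁ + R₂ = 56.9 mΩ

56.9 mΩ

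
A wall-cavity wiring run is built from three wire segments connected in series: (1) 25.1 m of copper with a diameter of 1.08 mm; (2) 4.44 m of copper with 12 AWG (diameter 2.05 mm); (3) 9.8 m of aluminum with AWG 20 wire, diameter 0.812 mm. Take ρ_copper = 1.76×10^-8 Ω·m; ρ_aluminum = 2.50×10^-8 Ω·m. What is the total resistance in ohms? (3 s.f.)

0.979 Ω

Seg 1: A = π(d/2)² = π(5.4000e-04 m)² = 9.161e-07 m²
R_1 = (1.76×10^-8)(25.1)/(9.161e-07) = 0.4822 Ω
Seg 2: A = π(2.05/2 mm)² = π(1.0250e-03 m)² = 3.301e-06 m²
R_2 = (1.76×10^-8)(4.44)/(3.301e-06) = 0.02368 Ω
Seg 3: A = π(0.812/2 mm)² = π(4.0600e-04 m)² = 5.178e-07 m²
R_3 = (2.50×10^-8)(9.8)/(5.178e-07) = 0.4731 Ω
R_total = R_1 + R_2 + R_3 = 0.979 Ω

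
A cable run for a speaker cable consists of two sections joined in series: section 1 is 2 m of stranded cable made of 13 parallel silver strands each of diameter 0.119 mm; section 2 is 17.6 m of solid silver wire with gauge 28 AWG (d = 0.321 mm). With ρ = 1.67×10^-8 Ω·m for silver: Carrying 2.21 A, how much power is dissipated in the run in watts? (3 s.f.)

18.9 W

Section 1: A_strand = π(5.9500e-05)² = 1.112e-08 m²; R₁ = ρL/(N·A_s) = (1.67×10^-8)(2)/(13×1.112e-08) = 0.231 Ω
Section 2: A = π(0.321/2 mm)² = π(1.6050e-04 m)² = 8.093e-08 m²
R₂ = (1.67×10^-8)(17.6)/(8.093e-08) = 3.632 Ω
R = R₁ + R₂ = 3.863 Ω
P = I²R = (2.21)² × 3.863 = 18.9 W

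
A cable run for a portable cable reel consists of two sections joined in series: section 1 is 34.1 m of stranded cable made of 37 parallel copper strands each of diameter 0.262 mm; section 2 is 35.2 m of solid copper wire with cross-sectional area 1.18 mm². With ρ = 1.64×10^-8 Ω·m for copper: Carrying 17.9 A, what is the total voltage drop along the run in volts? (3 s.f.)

13.8 V

Section 1: A_strand = π(1.3100e-04)² = 5.391e-08 m²; R₁ = ρL/(N·A_s) = (1.64×10^-8)(34.1)/(37×5.391e-08) = 0.2804 Ω
Section 2: A = 1.18 mm² = 1.180e-06 m²
R₂ = (1.64×10^-8)(35.2)/(1.180e-06) = 0.4892 Ω
R = R₁ + R₂ = 0.7696 Ω
V = IR = 17.9 × 0.7696 = 13.8 V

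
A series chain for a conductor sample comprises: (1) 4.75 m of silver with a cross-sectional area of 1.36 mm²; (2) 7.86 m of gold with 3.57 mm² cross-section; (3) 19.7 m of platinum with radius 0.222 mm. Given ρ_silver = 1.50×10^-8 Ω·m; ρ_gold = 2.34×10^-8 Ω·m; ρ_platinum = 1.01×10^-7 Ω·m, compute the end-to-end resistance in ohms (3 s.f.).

13.0 Ω

Seg 1: A = 1.36 mm² = 1.360e-06 m²
R_1 = (1.50×10^-8)(4.75)/(1.360e-06) = 0.05239 Ω
Seg 2: A = 3.57 mm² = 3.570e-06 m²
R_2 = (2.34×10^-8)(7.86)/(3.570e-06) = 0.05152 Ω
Seg 3: A = πr² = π(2.2200e-04 m)² = 1.548e-07 m²
R_3 = (1.01×10^-7)(19.7)/(1.548e-07) = 12.85 Ω
R_total = R_1 + R_2 + R_3 = 13.0 Ω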